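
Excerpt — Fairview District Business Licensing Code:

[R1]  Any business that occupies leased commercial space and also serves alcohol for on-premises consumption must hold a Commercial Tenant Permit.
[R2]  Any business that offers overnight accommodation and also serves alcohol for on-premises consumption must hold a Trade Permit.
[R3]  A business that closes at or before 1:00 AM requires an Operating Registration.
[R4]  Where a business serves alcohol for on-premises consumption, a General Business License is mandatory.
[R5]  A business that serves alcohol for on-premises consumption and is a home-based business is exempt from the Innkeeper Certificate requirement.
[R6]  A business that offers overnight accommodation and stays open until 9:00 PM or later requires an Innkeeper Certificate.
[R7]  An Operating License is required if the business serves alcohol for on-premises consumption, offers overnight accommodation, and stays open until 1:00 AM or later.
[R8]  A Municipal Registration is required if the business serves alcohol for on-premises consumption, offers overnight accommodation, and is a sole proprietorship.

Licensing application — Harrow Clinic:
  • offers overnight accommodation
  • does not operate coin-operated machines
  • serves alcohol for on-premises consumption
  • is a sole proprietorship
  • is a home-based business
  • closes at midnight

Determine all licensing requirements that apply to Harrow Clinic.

General Business License, Municipal Registration, Operating Registration, Trade Permit

[R1] is a home-based business (not: occupies leased commercial space); serves alcohol for on-premises consumption → Commercial Tenant Permit not required.
[R2] offers overnight accommodation; serves alcohol for on-premises consumption → Trade Permit required.
[R3] closes midnight, at/before 1:00 AM → Operating Registration required.
[R4] serves alcohol for on-premises consumption → General Business License required.
[R5] serves alcohol for on-premises consumption; is a home-based business → exempt from Innkeeper Certificate.
[R6] offers overnight accommodation; closes midnight, after 9:00 PM → Innkeeper Certificate required.
[R7] serves alcohol for on-premises consumption; offers overnight accommodation; closes midnight, at/before 1:00 AM → Operating License not required.
[R8] serves alcohol for on-premises consumption; offers overnight accommodation; is a sole proprietorship → Municipal Registration required.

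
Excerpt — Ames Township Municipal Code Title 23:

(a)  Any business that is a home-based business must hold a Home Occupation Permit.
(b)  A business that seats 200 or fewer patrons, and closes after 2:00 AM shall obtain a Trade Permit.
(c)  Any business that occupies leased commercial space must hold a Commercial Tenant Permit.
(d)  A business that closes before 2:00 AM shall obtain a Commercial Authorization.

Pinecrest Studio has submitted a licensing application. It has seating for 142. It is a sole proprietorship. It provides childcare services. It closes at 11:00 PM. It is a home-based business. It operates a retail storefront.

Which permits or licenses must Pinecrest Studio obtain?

(a) is a home-based business → Home Occupation Permit required.
(b) seating 142 ≤ 200; closes 11:00 PM, at/before 2:00 AM → Trade Permit not required.
(c) is a home-based business (not: occupies leased commercial space) → Commercial Tenant Permit not required.
(d) closes 11:00 PM, at/before 2:00 AM → Commercial Authorization required.

Commercial Authorization, Home Occupation Permit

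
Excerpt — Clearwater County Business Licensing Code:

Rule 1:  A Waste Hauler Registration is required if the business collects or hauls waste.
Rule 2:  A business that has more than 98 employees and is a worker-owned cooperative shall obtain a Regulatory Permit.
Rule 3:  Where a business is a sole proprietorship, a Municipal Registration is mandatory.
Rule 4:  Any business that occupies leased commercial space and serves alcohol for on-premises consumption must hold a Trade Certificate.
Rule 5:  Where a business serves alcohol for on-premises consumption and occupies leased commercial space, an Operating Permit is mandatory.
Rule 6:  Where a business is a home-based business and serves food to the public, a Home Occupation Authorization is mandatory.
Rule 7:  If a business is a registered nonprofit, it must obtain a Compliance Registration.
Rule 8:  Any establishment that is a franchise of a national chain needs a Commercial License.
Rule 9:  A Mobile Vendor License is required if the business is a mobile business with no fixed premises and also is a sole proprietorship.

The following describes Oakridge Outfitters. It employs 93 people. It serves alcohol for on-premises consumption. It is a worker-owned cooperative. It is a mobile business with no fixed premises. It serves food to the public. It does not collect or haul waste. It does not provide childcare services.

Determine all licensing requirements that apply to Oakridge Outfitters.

None

Rule 1: does not collect or haul waste → Waste Hauler Registration not required.
Rule 2: employees 93 ≤ 98; is a worker-owned cooperative → Regulatory Permit not required.
Rule 3: is a worker-owned cooperative (not: is a sole proprietorship) → Municipal Registration not required.
Rule 4: is a mobile business with no fixed premises (not: occupies leased commercial space); serves alcohol for on-premises consumption → Trade Certificate not required.
Rule 5: serves alcohol for on-premises consumption; is a mobile business with no fixed premises (not: occupies leased commercial space) → Operating Permit not required.
Rule 6: is a mobile business with no fixed premises (not: is a home-based business); serves food to the public → Home Occupation Authorization not required.
Rule 7: is a worker-owned cooperative (not: is a registered nonprofit) → Compliance Registration not required.
Rule 8: is a worker-owned cooperative (not: is a franchise of a national chain) → Commercial License not required.
Rule 9: is a mobile business with no fixed premises; is a worker-owned cooperative (not: is a sole proprietorship) → Mobile Vendor License not required.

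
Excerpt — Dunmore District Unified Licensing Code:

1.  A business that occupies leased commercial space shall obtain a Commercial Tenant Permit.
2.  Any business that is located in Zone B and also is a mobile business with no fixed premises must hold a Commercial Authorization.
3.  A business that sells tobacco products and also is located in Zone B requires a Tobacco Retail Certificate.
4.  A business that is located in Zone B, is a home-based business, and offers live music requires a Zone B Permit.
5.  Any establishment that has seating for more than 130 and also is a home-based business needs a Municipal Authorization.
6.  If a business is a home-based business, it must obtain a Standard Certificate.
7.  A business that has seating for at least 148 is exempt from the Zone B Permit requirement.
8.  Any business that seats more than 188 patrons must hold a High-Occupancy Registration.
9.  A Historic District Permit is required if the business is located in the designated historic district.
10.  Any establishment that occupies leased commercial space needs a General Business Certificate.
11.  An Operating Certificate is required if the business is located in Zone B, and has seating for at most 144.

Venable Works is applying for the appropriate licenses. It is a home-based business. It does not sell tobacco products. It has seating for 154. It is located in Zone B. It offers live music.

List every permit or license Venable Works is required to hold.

1. is a home-based business (not: occupies leased commercial space) → Commercial Tenant Permit not required.
2. is located in Zone B; is a home-based business (not: is a mobile business with no fixed premises) → Commercial Authorization not required.
3. does not sell tobacco products; is located in Zone B → Tobacco Retail Certificate not required.
4. is located in Zone B; is a home-based business; offers live music → Zone B Permit required.
5. seating 154 > 130; is a home-based business → Municipal Authorization required.
6. is a home-based business → Standard Certificate required.
7. seating 154 ≥ 148 → exempt from Zone B Permit.
8. seating 154 ≤ 188 → High-Occupancy Registration not required.
9. is located in Zone B (not: is located in the designated historic district) → Historic District Permit not required.
10. is a home-based business (not: occupies leased commercial space) → General Business Certificate not required.
11. is located in Zone B; seating 154 > 144 → Operating Certificate not required.

Municipal Authorization, Standard Certificate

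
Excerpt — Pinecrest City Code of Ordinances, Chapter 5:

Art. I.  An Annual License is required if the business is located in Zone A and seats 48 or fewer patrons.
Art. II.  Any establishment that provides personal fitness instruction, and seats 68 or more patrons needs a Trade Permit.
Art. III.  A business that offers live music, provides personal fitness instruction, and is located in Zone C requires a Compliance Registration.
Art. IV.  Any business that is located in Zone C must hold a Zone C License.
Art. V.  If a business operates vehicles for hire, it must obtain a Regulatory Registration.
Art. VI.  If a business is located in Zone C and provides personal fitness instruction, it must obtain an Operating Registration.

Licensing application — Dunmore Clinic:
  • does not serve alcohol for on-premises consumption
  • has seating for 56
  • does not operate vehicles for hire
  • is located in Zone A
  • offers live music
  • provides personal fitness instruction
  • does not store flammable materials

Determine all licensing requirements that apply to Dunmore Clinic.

None

Art. I. is located in Zone A; seating 56 > 48 → Annual License not required.
Art. II. provides personal fitness instruction; seating 56 < 68 → Trade Permit not required.
Art. III. offers live music; provides personal fitness instruction; is located in Zone A (not: is located in Zone C) → Compliance Registration not required.
Art. IV. is located in Zone A (not: is located in Zone C) → Zone C License not required.
Art. V. does not operate vehicles for hire → Regulatory Registration not required.
Art. VI. is located in Zone A (not: is located in Zone C); provides personal fitness instruction → Operating Registration not required.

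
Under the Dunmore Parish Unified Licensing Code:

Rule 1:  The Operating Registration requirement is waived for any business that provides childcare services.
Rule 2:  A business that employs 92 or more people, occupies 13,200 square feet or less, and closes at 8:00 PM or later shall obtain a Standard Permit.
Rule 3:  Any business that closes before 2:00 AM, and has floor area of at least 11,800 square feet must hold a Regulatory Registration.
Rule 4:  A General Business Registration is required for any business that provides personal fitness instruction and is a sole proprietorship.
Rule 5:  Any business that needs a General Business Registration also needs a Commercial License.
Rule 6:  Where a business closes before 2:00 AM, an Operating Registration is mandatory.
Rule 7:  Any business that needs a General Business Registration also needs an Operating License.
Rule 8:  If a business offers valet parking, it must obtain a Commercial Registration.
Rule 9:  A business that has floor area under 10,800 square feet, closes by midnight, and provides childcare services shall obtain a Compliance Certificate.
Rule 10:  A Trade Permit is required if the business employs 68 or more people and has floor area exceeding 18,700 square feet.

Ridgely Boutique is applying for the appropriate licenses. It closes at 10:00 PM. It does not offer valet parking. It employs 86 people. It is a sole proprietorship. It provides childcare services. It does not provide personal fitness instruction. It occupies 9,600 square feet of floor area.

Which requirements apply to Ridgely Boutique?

Compliance Certificate

Rule 1: provides childcare services → exempt from Operating Registration.
Rule 2: employees 86 < 92; floor area 9,600 square feet ≤ 13,200 square feet; closes 10:00 PM, after 8:00 PM → Standard Permit not required.
Rule 3: closes 10:00 PM, at/before 2:00 AM; floor area 9,600 square feet < 11,800 square feet → Regulatory Registration not required.
Rule 4: does not provide personal fitness instruction; is a sole proprietorship → General Business Registration not required.
Rule 5: General Business Registration is not required → no effect.
Rule 6: closes 10:00 PM, at/before 2:00 AM → Operating Registration required.
Rule 7: General Business Registration is not required → no effect.
Rule 8: does not offer valet parking → Commercial Registration not required.
Rule 9: floor area 9,600 square feet < 10,800 square feet; closes 10:00 PM, at/before midnight; provides childcare services → Compliance Certificate required.
Rule 10: employees 86 ≥ 68; floor area 9,600 square feet ≤ 18,700 square feet → Trade Permit not required.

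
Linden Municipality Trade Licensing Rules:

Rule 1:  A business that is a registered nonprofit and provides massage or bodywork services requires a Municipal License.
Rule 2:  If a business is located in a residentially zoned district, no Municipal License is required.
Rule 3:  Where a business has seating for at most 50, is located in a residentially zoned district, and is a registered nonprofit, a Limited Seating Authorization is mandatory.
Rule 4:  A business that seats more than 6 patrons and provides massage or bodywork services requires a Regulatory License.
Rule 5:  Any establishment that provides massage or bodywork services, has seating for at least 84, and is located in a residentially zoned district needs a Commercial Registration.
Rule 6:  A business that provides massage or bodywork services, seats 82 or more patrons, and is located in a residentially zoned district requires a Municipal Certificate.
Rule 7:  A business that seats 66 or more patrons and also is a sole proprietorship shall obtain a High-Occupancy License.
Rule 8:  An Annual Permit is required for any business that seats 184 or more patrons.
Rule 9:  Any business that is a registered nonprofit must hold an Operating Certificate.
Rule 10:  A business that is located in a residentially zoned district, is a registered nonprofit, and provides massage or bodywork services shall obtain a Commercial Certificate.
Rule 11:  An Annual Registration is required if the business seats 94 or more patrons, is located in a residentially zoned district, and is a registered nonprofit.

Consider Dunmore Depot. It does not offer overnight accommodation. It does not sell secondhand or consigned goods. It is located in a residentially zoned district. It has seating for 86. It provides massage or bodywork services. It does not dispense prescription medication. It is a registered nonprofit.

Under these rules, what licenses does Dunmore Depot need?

Rule 1: is a registered nonprofit; provides massage or bodywork services → Municipal License required.
Rule 2: is located in a residentially zoned district → exempt from Municipal License.
Rule 3: seating 86 > 50; is located in a residentially zoned district; is a registered nonprofit → Limited Seating Authorization not required.
Rule 4: seating 86 > 6; provides massage or bodywork services → Regulatory License required.
Rule 5: provides massage or bodywork services; seating 86 ≥ 84; is located in a residentially zoned district → Commercial Registration required.
Rule 6: provides massage or bodywork services; seating 86 ≥ 82; is located in a residentially zoned district → Municipal Certificate required.
Rule 7: seating 86 ≥ 66; is a registered nonprofit (not: is a sole proprietorship) → High-Occupancy License not required.
Rule 8: seating 86 < 184 → Annual Permit not required.
Rule 9: is a registered nonprofit → Operating Certificate required.
Rule 10: is located in a residentially zoned district; is a registered nonprofit; provides massage or bodywork services → Commercial Certificate required.
Rule 11: seating 86 < 94; is located in a residentially zoned district; is a registered nonprofit → Annual Registration not required.

Commercial Certificate, Commercial Registration, Municipal Certificate, Operating Certificate, Regulatory License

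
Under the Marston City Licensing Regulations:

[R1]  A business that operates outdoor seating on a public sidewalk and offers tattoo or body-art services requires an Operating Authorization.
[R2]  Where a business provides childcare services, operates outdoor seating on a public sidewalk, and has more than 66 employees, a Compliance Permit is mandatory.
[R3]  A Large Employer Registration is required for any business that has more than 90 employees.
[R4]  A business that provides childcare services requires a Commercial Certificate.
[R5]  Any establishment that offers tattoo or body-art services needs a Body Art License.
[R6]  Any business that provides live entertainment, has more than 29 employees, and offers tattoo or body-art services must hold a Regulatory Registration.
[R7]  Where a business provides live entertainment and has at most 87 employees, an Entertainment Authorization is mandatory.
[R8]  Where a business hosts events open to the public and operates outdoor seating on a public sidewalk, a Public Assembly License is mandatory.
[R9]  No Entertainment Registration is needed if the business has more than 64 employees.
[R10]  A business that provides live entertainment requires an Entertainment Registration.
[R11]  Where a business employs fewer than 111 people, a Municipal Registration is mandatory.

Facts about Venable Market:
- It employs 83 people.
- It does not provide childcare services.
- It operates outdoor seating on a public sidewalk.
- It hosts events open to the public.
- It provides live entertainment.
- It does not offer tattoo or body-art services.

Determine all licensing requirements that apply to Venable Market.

Entertainment Authorization, Municipal Registration, Public Assembly License

[R1] operates outdoor seating on a public sidewalk; does not offer tattoo or body-art services → Operating Authorization not required.
[R2] does not provide childcare services; operates outdoor seating on a public sidewalk; employees 83 > 66 → Compliance Permit not required.
[R3] employees 83 ≤ 90 → Large Employer Registration not required.
[R4] does not provide childcare services → Commercial Certificate not required.
[R5] does not offer tattoo or body-art services → Body Art License not required.
[R6] provides live entertainment; employees 83 > 29; does not offer tattoo or body-art services → Regulatory Registration not required.
[R7] provides live entertainment; employees 83 ≤ 87 → Entertainment Authorization required.
[R8] hosts events open to the public; operates outdoor seating on a public sidewalk → Public Assembly License required.
[R9] employees 83 > 64 → exempt from Entertainment Registration.
[R10] provides live entertainment → Entertainment Registration required.
[R11] employees 83 < 111 → Municipal Registration required.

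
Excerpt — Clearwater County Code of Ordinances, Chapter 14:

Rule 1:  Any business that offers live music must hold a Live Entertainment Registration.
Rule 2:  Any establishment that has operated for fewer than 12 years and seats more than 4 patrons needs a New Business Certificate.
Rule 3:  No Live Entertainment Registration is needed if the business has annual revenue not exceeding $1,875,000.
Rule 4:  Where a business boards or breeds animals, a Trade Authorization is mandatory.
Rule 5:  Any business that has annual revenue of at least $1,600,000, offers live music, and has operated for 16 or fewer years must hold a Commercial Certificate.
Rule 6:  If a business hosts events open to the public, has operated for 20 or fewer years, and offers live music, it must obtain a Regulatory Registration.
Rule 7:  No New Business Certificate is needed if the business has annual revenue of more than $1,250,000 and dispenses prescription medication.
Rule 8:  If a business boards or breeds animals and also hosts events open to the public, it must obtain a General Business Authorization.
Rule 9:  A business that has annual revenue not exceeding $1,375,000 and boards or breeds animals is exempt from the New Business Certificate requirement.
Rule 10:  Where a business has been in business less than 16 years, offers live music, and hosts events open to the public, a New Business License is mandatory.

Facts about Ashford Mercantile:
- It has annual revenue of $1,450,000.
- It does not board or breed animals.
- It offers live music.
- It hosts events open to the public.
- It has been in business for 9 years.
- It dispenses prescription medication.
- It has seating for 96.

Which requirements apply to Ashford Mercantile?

New Business License, Regulatory Registration

Rule 1: offers live music → Live Entertainment Registration required.
Rule 2: years in business 9 < 12; seating 96 > 4 → New Business Certificate required.
Rule 3: revenue $1,450,000 ≤ $1,875,000 → exempt from Live Entertainment Registration.
Rule 4: does not board or breed animals → Trade Authorization not required.
Rule 5: revenue $1,450,000 < $1,600,000; offers live music; years in business 9 ≤ 16 → Commercial Certificate not required.
Rule 6: hosts events open to the public; years in business 9 ≤ 20; offers live music → Regulatory Registration required.
Rule 7: revenue $1,450,000 > $1,250,000; dispenses prescription medication → exempt from New Business Certificate.
Rule 8: does not board or breed animals; hosts events open to the public → General Business Authorization not required.
Rule 9: revenue $1,450,000 > $1,375,000; does not board or breed animals → New Business Certificate exemption does not apply.
Rule 10: years in business 9 < 16; offers live music; hosts events open to the public → New Business License required.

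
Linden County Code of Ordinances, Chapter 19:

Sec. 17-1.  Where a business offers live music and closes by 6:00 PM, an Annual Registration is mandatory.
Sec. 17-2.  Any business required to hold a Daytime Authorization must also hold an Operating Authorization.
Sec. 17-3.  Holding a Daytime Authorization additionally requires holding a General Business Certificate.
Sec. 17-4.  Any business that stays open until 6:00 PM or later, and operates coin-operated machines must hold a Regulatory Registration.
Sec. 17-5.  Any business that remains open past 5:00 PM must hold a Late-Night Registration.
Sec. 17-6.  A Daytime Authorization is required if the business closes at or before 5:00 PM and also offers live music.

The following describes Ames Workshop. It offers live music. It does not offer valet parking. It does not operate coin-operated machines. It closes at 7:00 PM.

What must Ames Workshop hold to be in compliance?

Sec. 17-1. offers live music; closes 7:00 PM, after 6:00 PM → Annual Registration not required.
Sec. 17-2. Daytime Authorization is not required → no effect.
Sec. 17-3. Daytime Authorization is not required → no effect.
Sec. 17-4. closes 7:00 PM, after 6:00 PM; does not operate coin-operated machines → Regulatory Registration not required.
Sec. 17-5. closes 7:00 PM, after 5:00 PM → Late-Night Registration required.
Sec. 17-6. closes 7:00 PM, after 5:00 PM; offers live music → Daytime Authorization not required.

Late-Night Registration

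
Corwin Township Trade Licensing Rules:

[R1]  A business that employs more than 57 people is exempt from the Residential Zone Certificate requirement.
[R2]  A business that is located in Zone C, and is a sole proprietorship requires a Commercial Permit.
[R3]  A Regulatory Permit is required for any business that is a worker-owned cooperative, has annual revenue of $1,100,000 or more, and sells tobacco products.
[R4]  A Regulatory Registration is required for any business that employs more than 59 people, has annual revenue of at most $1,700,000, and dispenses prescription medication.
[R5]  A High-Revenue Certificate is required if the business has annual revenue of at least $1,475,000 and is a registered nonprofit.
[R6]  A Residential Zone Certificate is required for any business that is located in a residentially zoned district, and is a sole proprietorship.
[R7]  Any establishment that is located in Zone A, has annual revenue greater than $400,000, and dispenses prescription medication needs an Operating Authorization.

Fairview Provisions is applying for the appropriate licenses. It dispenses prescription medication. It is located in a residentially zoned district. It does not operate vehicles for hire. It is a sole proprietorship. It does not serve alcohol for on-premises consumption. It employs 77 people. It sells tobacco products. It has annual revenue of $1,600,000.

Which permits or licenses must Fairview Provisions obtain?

Regulatory Registration

[R1] employees 77 > 57 → exempt from Residential Zone Certificate.
[R2] is located in a residentially zoned district (not: is located in Zone C); is a sole proprietorship → Commercial Permit not required.
[R3] is a sole proprietorship (not: is a worker-owned cooperative); revenue $1,600,000 ≥ $1,100,000; sells tobacco products → Regulatory Permit not required.
[R4] employees 77 > 59; revenue $1,600,000 ≤ $1,700,000; dispenses prescription medication → Regulatory Registration required.
[R5] revenue $1,600,000 ≥ $1,475,000; is a sole proprietorship (not: is a registered nonprofit) → High-Revenue Certificate not required.
[R6] is located in a residentially zoned district; is a sole proprietorship → Residential Zone Certificate required.
[R7] is located in a residentially zoned district (not: is located in Zone A); revenue $1,600,000 > $400,000; dispenses prescription medication → Operating Authorization not required.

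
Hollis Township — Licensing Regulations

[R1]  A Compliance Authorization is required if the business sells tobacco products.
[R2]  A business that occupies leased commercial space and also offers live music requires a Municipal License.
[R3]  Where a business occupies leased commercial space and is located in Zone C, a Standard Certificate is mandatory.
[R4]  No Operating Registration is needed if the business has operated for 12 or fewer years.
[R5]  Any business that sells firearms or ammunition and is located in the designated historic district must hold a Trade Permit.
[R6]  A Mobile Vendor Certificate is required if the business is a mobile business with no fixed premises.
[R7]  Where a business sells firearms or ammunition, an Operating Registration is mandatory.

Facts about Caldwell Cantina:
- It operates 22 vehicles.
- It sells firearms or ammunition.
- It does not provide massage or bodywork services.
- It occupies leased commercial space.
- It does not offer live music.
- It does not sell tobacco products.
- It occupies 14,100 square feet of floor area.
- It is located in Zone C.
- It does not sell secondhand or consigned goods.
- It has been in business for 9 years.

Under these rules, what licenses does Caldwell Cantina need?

Standard Certificate

[R1] does not sell tobacco products → Compliance Authorization not required.
[R2] occupies leased commercial space; does not offer live music → Municipal License not required.
[R3] occupies leased commercial space; is located in Zone C → Standard Certificate required.
[R4] years in business 9 ≤ 12 → exempt from Operating Registration.
[R5] sells firearms or ammunition; is located in Zone C (not: is located in the designated historic district) → Trade Permit not required.
[R6] occupies leased commercial space (not: is a mobile business with no fixed premises) → Mobile Vendor Certificate not required.
[R7] sells firearms or ammunition → Operating Registration required.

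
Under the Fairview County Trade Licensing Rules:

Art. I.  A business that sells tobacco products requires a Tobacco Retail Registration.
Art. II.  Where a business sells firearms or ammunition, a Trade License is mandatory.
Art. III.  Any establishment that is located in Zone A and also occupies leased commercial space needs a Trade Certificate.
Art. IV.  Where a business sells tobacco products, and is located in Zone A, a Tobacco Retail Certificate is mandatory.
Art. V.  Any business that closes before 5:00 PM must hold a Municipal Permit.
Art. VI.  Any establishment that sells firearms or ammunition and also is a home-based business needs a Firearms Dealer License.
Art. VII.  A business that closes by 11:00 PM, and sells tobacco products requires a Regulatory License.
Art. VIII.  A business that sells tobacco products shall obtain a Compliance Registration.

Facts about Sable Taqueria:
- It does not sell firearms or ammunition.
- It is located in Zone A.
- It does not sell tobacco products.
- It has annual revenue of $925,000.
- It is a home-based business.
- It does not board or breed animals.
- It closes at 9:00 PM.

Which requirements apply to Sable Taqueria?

Art. I. does not sell tobacco products → Tobacco Retail Registration not required.
Art. II. does not sell firearms or ammunition → Trade License not required.
Art. III. is located in Zone A; is a home-based business (not: occupies leased commercial space) → Trade Certificate not required.
Art. IV. does not sell tobacco products; is located in Zone A → Tobacco Retail Certificate not required.
Art. V. closes 9:00 PM, after 5:00 PM → Municipal Permit not required.
Art. VI. does not sell firearms or ammunition; is a home-based business → Firearms Dealer License not required.
Art. VII. closes 9:00 PM, at/before 11:00 PM; does not sell tobacco products → Regulatory License not required.
Art. VIII. does not sell tobacco products → Compliance Registration not required.

None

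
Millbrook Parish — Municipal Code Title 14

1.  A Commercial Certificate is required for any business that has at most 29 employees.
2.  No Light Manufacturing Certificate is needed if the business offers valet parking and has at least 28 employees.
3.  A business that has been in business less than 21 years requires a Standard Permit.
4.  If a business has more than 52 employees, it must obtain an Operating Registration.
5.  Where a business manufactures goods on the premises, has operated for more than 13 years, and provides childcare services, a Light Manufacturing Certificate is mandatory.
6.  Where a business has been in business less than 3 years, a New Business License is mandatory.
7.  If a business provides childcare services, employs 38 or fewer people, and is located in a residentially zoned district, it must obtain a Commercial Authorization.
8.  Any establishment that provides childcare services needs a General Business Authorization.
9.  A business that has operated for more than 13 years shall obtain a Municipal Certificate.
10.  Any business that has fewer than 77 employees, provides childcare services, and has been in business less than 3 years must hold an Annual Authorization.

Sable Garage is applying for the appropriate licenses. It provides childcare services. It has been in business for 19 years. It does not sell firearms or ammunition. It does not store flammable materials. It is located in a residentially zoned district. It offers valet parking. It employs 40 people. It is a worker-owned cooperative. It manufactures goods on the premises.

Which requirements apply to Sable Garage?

1. employees 40 > 29 → Commercial Certificate not required.
2. offers valet parking; employees 40 ≥ 28 → exempt from Light Manufacturing Certificate.
3. years in business 19 < 21 → Standard Permit required.
4. employees 40 ≤ 52 → Operating Registration not required.
5. manufactures goods on the premises; years in business 19 > 13; provides childcare services → Light Manufacturing Certificate required.
6. years in business 19 ≥ 3 → New Business License not required.
7. provides childcare services; employees 40 > 38; is located in a residentially zoned district → Commercial Authorization not required.
8. provides childcare services → General Business Authorization required.
9. years in business 19 > 13 → Municipal Certificate required.
10. employees 40 < 77; provides childcare services; years in business 19 ≥ 3 → Annual Authorization not required.

General Business Authorization, Municipal Certificate, Standard Permit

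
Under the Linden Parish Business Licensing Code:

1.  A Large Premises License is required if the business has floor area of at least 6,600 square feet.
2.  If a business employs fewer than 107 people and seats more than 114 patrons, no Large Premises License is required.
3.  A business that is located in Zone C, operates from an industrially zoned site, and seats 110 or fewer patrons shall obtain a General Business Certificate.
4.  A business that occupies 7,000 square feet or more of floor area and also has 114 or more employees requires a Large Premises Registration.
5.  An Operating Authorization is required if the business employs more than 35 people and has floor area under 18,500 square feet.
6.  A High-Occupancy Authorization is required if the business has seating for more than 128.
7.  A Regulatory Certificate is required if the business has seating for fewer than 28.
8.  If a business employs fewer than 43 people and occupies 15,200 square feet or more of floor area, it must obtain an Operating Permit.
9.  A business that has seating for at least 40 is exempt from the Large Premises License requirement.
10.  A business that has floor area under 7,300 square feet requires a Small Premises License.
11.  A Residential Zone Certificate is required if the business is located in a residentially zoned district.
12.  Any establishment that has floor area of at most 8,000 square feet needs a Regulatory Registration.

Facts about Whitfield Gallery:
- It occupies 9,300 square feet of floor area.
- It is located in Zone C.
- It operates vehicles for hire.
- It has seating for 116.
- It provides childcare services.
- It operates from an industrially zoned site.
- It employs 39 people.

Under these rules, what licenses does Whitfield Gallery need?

1. floor area 9,300 square feet ≥ 6,600 square feet → Large Premises License required.
2. employees 39 < 107; seating 116 > 114 → exempt from Large Premises License.
3. is located in Zone C; operates from an industrially zoned site; seating 116 > 110 → General Business Certificate not required.
4. floor area 9,300 square feet ≥ 7,000 square feet; employees 39 < 114 → Large Premises Registration not required.
5. employees 39 > 35; floor area 9,300 square feet < 18,500 square feet → Operating Authorization required.
6. seating 116 ≤ 128 → High-Occupancy Authorization not required.
7. seating 116 ≥ 28 → Regulatory Certificate not required.
8. employees 39 < 43; floor area 9,300 square feet < 15,200 square feet → Operating Permit not required.
9. seating 116 ≥ 40 → exempt from Large Premises License.
10. floor area 9,300 square feet ≥ 7,300 square feet → Small Premises License not required.
11. is located in Zone C (not: is located in a residentially zoned district) → Residential Zone Certificate not required.
12. floor area 9,300 square feet > 8,000 square feet → Regulatory Registration not required.

Operating Authorization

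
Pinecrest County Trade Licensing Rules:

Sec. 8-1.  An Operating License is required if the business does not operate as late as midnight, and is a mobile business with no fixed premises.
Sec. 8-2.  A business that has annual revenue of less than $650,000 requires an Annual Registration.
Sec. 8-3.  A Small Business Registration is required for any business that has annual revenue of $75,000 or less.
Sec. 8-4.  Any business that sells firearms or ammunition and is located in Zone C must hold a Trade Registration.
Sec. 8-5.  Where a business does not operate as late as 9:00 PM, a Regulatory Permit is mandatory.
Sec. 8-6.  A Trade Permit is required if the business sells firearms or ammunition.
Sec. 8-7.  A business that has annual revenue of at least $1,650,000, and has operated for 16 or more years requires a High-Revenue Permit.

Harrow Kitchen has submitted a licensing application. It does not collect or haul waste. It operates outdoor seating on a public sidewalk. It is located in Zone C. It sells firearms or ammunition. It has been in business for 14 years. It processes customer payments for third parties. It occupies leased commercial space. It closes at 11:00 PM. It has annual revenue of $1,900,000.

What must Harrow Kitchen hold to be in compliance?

Sec. 8-1. closes 11:00 PM, at/before midnight; occupies leased commercial space (not: is a mobile business with no fixed premises) → Operating License not required.
Sec. 8-2. revenue $1,900,000 ≥ $650,000 → Annual Registration not required.
Sec. 8-3. revenue $1,900,000 > $75,000 → Small Business Registration not required.
Sec. 8-4. sells firearms or ammunition; is located in Zone C → Trade Registration required.
Sec. 8-5. closes 11:00 PM, after 9:00 PM → Regulatory Permit not required.
Sec. 8-6. sells firearms or ammunition → Trade Permit required.
Sec. 8-7. revenue $1,900,000 ≥ $1,650,000; years in business 14 < 16 → High-Revenue Permit not required.

Trade Permit, Trade Registration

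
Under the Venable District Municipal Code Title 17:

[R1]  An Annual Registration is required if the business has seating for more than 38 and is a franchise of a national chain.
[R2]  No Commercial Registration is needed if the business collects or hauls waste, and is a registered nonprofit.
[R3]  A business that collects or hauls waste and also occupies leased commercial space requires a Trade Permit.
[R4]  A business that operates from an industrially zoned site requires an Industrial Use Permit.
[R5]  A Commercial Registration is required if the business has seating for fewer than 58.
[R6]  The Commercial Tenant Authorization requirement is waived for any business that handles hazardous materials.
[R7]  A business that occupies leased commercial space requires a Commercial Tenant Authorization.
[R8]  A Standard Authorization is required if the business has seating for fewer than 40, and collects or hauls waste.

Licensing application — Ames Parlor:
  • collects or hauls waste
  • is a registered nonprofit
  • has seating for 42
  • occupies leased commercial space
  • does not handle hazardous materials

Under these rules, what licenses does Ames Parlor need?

Commercial Tenant Authorization, Trade Permit

[R1] seating 42 > 38; is a registered nonprofit (not: is a franchise of a national chain) → Annual Registration not required.
[R2] collects or hauls waste; is a registered nonprofit → exempt from Commercial Registration.
[R3] collects or hauls waste; occupies leased commercial space → Trade Permit required.
[R4] occupies leased commercial space (not: operates from an industrially zoned site) → Industrial Use Permit not required.
[R5] seating 42 < 58 → Commercial Registration required.
[R6] does not handle hazardous materials → Commercial Tenant Authorization exemption does not apply.
[R7] occupies leased commercial space → Commercial Tenant Authorization required.
[R8] seating 42 ≥ 40; collects or hauls waste → Standard Authorization not required.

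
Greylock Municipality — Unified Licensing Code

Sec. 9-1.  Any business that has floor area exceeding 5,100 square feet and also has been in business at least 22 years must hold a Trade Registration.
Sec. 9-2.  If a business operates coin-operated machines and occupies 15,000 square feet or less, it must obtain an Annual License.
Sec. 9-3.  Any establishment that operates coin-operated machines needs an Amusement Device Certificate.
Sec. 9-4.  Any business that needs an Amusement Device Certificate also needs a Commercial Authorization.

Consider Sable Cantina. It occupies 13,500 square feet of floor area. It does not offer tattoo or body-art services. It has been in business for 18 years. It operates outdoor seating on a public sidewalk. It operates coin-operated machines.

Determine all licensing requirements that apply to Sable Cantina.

Sec. 9-1. floor area 13,500 square feet > 5,100 square feet; years in business 18 < 22 → Trade Registration not required.
Sec. 9-2. operates coin-operated machines; floor area 13,500 square feet ≤ 15,000 square feet → Annual License required.
Sec. 9-3. operates coin-operated machines → Amusement Device Certificate required.
Sec. 9-4. Amusement Device Certificate is required → Commercial Authorization also required.

Amusement Device Certificate, Annual License, Commercial Authorization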